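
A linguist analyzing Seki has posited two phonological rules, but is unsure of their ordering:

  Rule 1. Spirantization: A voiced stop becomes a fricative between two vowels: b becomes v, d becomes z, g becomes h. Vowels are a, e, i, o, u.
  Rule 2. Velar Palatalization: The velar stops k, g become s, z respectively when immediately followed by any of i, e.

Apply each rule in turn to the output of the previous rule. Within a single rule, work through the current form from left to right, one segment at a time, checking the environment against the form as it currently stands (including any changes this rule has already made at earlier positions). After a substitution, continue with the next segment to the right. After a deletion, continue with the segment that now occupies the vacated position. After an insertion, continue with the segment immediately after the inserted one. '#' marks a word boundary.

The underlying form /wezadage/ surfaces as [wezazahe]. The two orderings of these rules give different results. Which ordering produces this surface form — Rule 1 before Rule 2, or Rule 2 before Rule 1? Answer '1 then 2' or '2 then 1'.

Order 1 then 2:
  1 Spirantization: [wezadage] → [wezazahe]
  2 Velar Palatalization: no change — [wezazahe]
  result: [wezazahe]
Order 2 then 1:
  2 Velar Palatalization: [wezadage] → [wezadaze]
  1 Spirantization: [wezadaze] → [wezazaze]
  result: [wezazaze]

1 then 2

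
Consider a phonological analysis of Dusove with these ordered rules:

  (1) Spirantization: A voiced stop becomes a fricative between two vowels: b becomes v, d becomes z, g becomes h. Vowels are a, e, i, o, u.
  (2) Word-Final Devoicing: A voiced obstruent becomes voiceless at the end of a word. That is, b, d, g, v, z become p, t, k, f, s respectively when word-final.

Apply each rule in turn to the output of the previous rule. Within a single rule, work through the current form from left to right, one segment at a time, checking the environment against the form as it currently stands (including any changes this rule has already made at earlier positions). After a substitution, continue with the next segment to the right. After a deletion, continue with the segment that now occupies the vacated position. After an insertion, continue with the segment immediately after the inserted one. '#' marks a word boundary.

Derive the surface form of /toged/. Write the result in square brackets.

(1) Spirantization: [toged] → [tohed]
(2) Word-Final Devoicing: [tohed] → [tohet]

[tohet]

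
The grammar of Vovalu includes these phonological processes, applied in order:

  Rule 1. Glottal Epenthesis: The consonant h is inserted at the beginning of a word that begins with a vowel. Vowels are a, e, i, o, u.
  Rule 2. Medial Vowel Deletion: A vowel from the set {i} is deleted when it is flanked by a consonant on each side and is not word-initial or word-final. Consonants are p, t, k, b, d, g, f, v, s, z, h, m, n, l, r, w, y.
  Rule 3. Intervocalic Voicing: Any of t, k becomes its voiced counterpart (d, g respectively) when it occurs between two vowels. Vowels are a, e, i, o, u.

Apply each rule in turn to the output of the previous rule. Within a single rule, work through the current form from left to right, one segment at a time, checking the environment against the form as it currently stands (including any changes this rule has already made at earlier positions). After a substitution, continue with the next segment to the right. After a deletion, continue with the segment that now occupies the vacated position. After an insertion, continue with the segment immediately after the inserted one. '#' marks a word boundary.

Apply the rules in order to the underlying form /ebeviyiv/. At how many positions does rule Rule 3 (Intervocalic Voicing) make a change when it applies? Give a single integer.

Rule 1 Glottal Epenthesis: [ebeviyiv] → [hebeviyiv]
Rule 2 Medial Vowel Deletion: [hebeviyiv] → [hebevyv]
Rule 3 Intervocalic Voicing: no change — [hebevyv]
Rule Rule 3 changed 0 position(s).

0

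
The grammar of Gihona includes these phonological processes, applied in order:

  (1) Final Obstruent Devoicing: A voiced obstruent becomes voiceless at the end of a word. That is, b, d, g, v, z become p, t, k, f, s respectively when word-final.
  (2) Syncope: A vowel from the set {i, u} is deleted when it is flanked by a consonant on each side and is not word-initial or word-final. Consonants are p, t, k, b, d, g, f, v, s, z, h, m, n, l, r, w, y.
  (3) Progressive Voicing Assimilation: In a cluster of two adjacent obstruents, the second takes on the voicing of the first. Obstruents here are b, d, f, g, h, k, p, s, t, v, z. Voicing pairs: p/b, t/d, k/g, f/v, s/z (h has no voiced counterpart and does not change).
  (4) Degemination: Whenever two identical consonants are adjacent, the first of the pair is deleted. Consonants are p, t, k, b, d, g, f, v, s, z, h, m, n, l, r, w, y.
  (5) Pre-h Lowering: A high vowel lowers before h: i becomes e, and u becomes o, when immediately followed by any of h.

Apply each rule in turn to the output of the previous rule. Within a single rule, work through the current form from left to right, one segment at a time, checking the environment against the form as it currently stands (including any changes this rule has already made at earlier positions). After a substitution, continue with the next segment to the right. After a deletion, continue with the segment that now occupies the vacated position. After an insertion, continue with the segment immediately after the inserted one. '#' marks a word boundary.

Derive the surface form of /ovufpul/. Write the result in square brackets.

(1) Final Obstruent Devoicing: no change — [ovufpul]
(2) Syncope: [ovufpul] → [ovfpl]
(3) Progressive Voicing Assimilation: [ovfpl] → [ovvbl]
(4) Degemination: [ovvbl] → [ovbl]
(5) Pre-h Lowering: no change — [ovbl]

[ovbl]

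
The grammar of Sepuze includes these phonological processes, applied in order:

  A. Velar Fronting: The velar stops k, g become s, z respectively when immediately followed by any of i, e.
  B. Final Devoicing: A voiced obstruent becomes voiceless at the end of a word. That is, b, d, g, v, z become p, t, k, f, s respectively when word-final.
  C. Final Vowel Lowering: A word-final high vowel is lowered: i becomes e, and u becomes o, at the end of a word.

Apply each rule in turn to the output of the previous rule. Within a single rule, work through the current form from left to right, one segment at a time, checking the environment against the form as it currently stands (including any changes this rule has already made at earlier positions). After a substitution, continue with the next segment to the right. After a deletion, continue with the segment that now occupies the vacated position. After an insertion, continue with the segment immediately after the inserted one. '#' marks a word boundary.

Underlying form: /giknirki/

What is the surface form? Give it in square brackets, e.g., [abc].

[ziknirse]

A Velar Fronting: [giknirki] → [ziknirsi]
B Final Devoicing: no change — [ziknirsi]
C Final Vowel Lowering: [ziknirsi] → [ziknirse]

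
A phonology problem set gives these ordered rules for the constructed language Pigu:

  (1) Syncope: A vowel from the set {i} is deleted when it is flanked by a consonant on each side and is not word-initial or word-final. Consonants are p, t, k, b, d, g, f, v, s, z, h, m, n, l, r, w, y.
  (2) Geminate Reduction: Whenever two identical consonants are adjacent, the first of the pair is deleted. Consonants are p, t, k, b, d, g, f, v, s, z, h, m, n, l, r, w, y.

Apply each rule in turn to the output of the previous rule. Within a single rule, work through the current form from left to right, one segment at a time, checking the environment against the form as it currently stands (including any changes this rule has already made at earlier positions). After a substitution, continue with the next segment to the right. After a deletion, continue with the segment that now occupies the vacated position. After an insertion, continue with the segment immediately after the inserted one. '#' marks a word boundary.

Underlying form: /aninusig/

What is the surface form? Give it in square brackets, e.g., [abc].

(1) Syncope: [aninusig] → [annusg]
(2) Geminate Reduction: [annusg] → [anusg]

[anusg]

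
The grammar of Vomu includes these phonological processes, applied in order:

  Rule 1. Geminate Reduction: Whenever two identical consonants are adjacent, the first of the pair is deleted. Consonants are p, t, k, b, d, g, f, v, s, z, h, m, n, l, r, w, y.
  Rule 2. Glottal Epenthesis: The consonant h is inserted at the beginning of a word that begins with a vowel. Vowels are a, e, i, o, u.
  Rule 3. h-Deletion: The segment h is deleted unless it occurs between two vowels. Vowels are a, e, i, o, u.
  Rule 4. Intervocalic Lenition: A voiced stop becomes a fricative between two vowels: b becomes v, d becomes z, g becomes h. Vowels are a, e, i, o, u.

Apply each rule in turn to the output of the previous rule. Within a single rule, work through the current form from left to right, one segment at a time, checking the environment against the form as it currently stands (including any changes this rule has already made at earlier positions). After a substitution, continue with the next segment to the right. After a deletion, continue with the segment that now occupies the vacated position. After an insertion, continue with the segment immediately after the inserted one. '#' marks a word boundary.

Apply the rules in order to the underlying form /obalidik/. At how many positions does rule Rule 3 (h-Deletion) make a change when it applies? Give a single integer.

Rule 1 Geminate Reduction: no change — [obalidik]
Rule 2 Glottal Epenthesis: [obalidik] → [hobalidik]
Rule 3 h-Deletion: [hobalidik] → [obalidik]
Rule 4 Intervocalic Lenition: [obalidik] → [ovalizik]
Rule Rule 3 changed 1 position(s).

1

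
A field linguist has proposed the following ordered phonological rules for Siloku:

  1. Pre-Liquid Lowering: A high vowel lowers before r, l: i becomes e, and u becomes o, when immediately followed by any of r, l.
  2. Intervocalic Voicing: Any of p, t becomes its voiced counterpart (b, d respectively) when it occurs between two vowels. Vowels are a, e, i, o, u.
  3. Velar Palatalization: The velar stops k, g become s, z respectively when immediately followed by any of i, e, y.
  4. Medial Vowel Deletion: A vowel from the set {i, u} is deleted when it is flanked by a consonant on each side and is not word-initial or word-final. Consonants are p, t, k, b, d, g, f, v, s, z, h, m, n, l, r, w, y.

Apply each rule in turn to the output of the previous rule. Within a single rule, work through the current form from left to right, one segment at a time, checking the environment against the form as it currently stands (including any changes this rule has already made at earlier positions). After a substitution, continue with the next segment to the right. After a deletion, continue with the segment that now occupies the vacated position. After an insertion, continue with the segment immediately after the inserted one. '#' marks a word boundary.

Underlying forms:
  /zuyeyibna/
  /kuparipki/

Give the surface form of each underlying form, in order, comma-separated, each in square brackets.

[zyeybna], [kbarpsi]

/zuyeyibna/:
  1 Pre-Liquid Lowering: no change — [zuyeyibna]
  2 Intervocalic Voicing: no change — [zuyeyibna]
  3 Velar Palatalization: no change — [zuyeyibna]
  4 Medial Vowel Deletion: [zuyeyibna] → [zyeybna]
/kuparipki/:
  1 Pre-Liquid Lowering: no change — [kuparipki]
  2 Intervocalic Voicing: [kuparipki] → [kubaripki]
  3 Velar Palatalization: [kubaripki] → [kubaripsi]
  4 Medial Vowel Deletion: [kubaripsi] → [kbarpsi]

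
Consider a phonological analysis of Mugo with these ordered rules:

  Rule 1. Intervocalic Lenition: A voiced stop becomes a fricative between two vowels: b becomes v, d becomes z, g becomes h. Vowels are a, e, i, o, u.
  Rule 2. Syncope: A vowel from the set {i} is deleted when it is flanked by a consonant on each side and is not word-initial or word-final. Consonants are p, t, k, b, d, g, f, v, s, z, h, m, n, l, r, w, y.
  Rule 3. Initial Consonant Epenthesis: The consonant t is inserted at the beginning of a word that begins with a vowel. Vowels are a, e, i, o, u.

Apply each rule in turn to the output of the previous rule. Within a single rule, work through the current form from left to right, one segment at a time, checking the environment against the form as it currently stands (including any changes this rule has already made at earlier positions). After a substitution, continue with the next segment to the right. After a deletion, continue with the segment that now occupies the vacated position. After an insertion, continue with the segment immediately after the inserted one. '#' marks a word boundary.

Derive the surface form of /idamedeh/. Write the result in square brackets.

Rule 1 Intervocalic Lenition: [idamedeh] → [izamezeh]
Rule 2 Syncope: no change — [izamezeh]
Rule 3 Initial Consonant Epenthesis: [izamezeh] → [tizamezeh]

[tizamezeh]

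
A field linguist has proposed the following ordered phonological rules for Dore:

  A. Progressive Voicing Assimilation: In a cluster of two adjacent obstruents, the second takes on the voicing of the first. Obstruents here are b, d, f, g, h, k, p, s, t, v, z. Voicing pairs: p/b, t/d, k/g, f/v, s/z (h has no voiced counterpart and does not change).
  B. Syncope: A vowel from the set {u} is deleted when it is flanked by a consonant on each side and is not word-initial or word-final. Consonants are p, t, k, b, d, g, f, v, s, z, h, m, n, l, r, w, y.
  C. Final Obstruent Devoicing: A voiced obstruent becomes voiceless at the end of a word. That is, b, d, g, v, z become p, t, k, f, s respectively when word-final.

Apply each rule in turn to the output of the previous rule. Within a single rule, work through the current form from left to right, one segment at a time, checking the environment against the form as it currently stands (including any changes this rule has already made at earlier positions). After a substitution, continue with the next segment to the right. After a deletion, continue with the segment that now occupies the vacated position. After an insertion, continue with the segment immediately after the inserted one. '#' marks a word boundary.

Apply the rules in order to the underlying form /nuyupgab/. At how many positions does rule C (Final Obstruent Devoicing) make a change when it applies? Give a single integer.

A Progressive Voicing Assimilation: [nuyupgab] → [nuyupkab]
B Syncope: [nuyupkab] → [nypkab]
C Final Obstruent Devoicing: [nypkab] → [nypkap]
Rule C changed 1 position(s).

1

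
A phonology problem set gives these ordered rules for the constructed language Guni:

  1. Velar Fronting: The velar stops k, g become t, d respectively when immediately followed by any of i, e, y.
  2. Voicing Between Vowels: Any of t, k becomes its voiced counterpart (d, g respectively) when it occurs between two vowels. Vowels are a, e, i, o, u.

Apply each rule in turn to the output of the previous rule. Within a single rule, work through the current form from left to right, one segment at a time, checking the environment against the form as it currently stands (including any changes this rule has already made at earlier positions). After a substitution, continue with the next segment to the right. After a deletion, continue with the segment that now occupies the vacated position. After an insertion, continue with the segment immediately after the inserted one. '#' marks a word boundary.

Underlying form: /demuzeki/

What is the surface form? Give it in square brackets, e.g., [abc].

1 Velar Fronting: [demuzeki] → [demuzeti]
2 Voicing Between Vowels: [demuzeti] → [demuzedi]

[demuzedi]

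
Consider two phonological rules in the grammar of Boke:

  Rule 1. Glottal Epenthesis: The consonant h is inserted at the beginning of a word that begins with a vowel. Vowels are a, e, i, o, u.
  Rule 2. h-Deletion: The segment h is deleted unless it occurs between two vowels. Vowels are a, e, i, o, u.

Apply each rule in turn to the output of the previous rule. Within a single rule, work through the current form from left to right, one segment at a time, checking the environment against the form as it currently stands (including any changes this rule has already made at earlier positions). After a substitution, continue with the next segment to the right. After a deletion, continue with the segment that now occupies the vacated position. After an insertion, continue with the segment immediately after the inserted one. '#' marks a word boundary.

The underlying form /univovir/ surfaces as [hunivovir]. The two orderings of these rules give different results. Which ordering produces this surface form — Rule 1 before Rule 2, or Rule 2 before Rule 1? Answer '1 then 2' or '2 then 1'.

2 then 1

Order 1 then 2:
  1 Glottal Epenthesis: [univovir] → [hunivovir]
  2 h-Deletion: [hunivovir] → [univovir]
  result: [univovir]
Order 2 then 1:
  2 h-Deletion: no change — [univovir]
  1 Glottal Epenthesis: [univovir] → [hunivovir]
  result: [hunivovir]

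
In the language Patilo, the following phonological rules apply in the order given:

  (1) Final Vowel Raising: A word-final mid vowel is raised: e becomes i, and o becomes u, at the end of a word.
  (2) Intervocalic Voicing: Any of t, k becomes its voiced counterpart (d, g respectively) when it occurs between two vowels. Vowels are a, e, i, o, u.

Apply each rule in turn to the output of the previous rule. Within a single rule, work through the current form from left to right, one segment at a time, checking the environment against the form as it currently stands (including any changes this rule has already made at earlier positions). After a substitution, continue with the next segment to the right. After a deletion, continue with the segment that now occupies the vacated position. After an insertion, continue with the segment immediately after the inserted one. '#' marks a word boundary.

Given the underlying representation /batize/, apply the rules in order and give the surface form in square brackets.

[badizi]

(1) Final Vowel Raising: [batize] → [batizi]
(2) Intervocalic Voicing: [batizi] → [badizi]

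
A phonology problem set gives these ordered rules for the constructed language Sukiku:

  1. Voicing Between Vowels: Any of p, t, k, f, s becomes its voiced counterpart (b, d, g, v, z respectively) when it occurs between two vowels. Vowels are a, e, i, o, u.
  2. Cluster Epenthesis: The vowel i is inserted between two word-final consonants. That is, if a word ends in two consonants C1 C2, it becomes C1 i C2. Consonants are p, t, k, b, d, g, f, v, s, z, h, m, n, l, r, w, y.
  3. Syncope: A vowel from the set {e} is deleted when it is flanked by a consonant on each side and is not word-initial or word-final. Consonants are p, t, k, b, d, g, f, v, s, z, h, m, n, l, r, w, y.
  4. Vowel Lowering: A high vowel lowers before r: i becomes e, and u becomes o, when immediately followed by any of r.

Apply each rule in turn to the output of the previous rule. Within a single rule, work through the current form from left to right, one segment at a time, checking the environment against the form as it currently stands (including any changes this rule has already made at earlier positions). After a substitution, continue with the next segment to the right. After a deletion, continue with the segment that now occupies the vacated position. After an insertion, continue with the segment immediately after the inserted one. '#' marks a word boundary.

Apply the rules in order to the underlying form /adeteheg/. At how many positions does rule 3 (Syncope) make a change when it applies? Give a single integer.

1 Voicing Between Vowels: [adeteheg] → [adedeheg]
2 Cluster Epenthesis: no change — [adedeheg]
3 Syncope: [adedeheg] → [addhg]
4 Vowel Lowering: no change — [addhg]
Rule 3 changed 3 position(s).

3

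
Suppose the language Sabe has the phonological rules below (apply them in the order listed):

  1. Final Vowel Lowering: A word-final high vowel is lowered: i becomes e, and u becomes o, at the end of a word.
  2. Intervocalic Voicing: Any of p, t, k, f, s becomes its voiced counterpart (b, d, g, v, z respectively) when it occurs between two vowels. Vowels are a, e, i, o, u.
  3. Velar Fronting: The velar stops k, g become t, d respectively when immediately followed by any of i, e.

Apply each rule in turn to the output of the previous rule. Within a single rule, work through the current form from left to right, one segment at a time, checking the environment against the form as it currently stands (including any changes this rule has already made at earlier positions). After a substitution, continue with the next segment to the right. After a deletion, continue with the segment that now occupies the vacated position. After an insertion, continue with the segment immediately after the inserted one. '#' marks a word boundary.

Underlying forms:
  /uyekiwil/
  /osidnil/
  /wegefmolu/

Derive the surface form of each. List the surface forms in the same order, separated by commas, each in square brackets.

/uyekiwil/:
  1 Final Vowel Lowering: no change — [uyekiwil]
  2 Intervocalic Voicing: [uyekiwil] → [uyegiwil]
  3 Velar Fronting: [uyegiwil] → [uyediwil]
/osidnil/:
  1 Final Vowel Lowering: no change — [osidnil]
  2 Intervocalic Voicing: [osidnil] → [ozidnil]
  3 Velar Fronting: no change — [ozidnil]
/wegefmolu/:
  1 Final Vowel Lowering: [wegefmolu] → [wegefmolo]
  2 Intervocalic Voicing: no change — [wegefmolo]
  3 Velar Fronting: [wegefmolo] → [wedefmolo]

[uyediwil], [ozidnil], [wedefmolo]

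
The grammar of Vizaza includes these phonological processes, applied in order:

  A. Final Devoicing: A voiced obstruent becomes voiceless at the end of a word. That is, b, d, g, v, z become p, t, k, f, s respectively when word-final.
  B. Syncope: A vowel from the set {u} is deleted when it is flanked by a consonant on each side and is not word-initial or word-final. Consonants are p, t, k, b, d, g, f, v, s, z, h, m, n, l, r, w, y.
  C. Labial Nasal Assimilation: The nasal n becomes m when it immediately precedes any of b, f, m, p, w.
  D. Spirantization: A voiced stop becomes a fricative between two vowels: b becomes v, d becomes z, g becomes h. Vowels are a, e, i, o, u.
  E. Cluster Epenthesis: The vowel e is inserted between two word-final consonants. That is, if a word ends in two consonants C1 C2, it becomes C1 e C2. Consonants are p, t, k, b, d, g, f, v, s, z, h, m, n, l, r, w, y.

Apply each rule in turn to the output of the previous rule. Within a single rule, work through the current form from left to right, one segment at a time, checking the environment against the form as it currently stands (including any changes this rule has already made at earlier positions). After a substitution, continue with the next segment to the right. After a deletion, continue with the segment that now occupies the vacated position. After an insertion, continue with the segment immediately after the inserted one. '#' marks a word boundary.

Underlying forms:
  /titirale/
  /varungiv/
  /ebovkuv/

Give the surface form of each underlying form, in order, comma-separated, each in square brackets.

/titirale/:
  A Final Devoicing: no change — [titirale]
  B Syncope: no change — [titirale]
  C Labial Nasal Assimilation: no change — [titirale]
  D Spirantization: no change — [titirale]
  E Cluster Epenthesis: no change — [titirale]
/varungiv/:
  A Final Devoicing: [varungiv] → [varungif]
  B Syncope: [varungif] → [varngif]
  C Labial Nasal Assimilation: no change — [varngif]
  D Spirantization: no change — [varngif]
  E Cluster Epenthesis: no change — [varngif]
/ebovkuv/:
  A Final Devoicing: [ebovkuv] → [ebovkuf]
  B Syncope: [ebovkuf] → [ebovkf]
  C Labial Nasal Assimilation: no change — [ebovkf]
  D Spirantization: [ebovkf] → [evovkf]
  E Cluster Epenthesis: [evovkf] → [evovkef]

[titirale], [varngif], [evovkef]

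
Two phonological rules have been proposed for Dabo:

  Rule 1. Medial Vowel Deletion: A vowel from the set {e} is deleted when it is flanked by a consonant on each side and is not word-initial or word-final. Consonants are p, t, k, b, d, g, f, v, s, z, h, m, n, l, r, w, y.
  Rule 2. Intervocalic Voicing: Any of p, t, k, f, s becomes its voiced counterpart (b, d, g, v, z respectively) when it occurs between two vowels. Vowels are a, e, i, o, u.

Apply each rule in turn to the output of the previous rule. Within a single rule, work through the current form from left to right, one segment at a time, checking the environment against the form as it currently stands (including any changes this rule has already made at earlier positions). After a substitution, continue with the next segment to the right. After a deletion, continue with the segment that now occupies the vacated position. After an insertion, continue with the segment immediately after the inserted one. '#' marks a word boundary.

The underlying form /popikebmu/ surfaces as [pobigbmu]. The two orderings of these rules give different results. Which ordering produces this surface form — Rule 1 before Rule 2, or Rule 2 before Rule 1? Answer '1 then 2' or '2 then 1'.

Order 1 then 2:
  1 Medial Vowel Deletion: [popikebmu] → [popikbmu]
  2 Intervocalic Voicing: [popikbmu] → [pobikbmu]
  result: [pobikbmu]
Order 2 then 1:
  2 Intervocalic Voicing: [popikebmu] → [pobigebmu]
  1 Medial Vowel Deletion: [pobigebmu] → [pobigbmu]
  result: [pobigbmu]

2 then 1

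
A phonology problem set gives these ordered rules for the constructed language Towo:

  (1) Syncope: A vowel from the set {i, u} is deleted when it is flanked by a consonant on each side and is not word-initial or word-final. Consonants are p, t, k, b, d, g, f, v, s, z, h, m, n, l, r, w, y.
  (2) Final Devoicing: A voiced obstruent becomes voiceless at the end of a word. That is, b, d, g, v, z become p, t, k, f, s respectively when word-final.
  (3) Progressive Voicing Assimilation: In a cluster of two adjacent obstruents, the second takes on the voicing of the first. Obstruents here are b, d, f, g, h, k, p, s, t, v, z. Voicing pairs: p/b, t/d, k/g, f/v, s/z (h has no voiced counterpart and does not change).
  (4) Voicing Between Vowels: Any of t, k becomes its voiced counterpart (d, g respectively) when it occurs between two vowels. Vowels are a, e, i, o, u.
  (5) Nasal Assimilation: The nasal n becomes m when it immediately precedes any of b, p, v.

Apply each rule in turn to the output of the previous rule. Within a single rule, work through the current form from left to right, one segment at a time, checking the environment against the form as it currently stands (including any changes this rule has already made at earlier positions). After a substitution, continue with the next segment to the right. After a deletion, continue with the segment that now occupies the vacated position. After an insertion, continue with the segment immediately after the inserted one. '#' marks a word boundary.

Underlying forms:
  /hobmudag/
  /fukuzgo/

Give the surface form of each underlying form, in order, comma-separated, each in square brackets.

[hobmdak], [fksko]

/hobmudag/:
  (1) Syncope: [hobmudag] → [hobmdag]
  (2) Final Devoicing: [hobmdag] → [hobmdak]
  (3) Progressive Voicing Assimilation: no change — [hobmdak]
  (4) Voicing Between Vowels: no change — [hobmdak]
  (5) Nasal Assimilation: no change — [hobmdak]
/fukuzgo/:
  (1) Syncope: [fukuzgo] → [fkzgo]
  (2) Final Devoicing: no change — [fkzgo]
  (3) Progressive Voicing Assimilation: [fkzgo] → [fksko]
  (4) Voicing Between Vowels: no change — [fksko]
  (5) Nasal Assimilation: no change — [fksko]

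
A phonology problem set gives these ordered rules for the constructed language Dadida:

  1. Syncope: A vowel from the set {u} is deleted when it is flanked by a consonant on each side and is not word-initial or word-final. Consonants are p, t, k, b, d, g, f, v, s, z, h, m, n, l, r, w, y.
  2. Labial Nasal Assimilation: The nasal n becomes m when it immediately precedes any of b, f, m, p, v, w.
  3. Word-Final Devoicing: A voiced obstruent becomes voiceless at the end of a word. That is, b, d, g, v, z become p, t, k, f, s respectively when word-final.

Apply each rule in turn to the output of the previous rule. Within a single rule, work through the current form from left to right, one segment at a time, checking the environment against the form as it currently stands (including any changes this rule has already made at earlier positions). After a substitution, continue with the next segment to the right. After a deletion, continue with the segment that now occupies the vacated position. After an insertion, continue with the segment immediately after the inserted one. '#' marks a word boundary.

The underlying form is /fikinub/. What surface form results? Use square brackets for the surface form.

1 Syncope: [fikinub] → [fikinb]
2 Labial Nasal Assimilation: [fikinb] → [fikimb]
3 Word-Final Devoicing: [fikimb] → [fikimp]

[fikimp]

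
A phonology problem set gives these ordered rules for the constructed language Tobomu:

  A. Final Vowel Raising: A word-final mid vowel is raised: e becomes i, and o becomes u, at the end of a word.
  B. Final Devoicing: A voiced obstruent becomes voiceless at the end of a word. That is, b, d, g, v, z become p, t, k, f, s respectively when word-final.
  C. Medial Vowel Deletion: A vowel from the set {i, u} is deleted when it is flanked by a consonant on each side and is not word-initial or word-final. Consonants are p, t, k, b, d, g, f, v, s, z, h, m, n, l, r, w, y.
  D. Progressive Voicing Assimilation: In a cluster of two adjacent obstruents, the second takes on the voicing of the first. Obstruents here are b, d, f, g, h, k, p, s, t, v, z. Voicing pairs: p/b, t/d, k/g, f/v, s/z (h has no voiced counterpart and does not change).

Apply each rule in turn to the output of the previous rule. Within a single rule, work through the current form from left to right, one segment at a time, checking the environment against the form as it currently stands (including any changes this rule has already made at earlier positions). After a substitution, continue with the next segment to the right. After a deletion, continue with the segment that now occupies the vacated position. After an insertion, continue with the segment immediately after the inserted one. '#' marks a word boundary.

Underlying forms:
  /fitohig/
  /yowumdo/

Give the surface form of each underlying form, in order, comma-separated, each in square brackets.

[ftohk], [yowmdu]

/fitohig/:
  A Final Vowel Raising: no change — [fitohig]
  B Final Devoicing: [fitohig] → [fitohik]
  C Medial Vowel Deletion: [fitohik] → [ftohk]
  D Progressive Voicing Assimilation: no change — [ftohk]
/yowumdo/:
  A Final Vowel Raising: [yowumdo] → [yowumdu]
  B Final Devoicing: no change — [yowumdu]
  C Medial Vowel Deletion: [yowumdu] → [yowmdu]
  D Progressive Voicing Assimilation: no change — [yowmdu]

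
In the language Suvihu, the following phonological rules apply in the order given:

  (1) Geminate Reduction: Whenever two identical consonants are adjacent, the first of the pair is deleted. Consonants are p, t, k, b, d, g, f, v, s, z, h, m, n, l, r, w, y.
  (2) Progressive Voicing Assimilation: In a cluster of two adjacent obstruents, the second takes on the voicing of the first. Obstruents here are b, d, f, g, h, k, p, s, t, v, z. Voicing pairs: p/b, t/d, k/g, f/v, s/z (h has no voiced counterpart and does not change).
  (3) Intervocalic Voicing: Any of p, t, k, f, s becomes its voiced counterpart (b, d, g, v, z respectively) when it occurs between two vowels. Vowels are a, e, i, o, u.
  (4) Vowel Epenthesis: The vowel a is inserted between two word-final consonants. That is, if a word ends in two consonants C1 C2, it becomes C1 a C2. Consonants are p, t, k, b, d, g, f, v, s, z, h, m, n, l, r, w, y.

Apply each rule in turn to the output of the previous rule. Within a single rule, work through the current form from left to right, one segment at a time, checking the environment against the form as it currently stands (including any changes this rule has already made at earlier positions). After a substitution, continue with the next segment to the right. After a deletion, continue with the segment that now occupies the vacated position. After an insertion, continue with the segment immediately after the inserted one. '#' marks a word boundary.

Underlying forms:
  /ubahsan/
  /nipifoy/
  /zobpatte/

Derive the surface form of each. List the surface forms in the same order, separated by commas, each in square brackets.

/ubahsan/:
  (1) Geminate Reduction: no change — [ubahsan]
  (2) Progressive Voicing Assimilation: no change — [ubahsan]
  (3) Intervocalic Voicing: no change — [ubahsan]
  (4) Vowel Epenthesis: no change — [ubahsan]
/nipifoy/:
  (1) Geminate Reduction: no change — [nipifoy]
  (2) Progressive Voicing Assimilation: no change — [nipifoy]
  (3) Intervocalic Voicing: [nipifoy] → [nibivoy]
  (4) Vowel Epenthesis: no change — [nibivoy]
/zobpatte/:
  (1) Geminate Reduction: [zobpatte] → [zobpate]
  (2) Progressive Voicing Assimilation: [zobpate] → [zobbate]
  (3) Intervocalic Voicing: [zobbate] → [zobbade]
  (4) Vowel Epenthesis: no change — [zobbade]

[ubahsan], [nibivoy], [zobbade]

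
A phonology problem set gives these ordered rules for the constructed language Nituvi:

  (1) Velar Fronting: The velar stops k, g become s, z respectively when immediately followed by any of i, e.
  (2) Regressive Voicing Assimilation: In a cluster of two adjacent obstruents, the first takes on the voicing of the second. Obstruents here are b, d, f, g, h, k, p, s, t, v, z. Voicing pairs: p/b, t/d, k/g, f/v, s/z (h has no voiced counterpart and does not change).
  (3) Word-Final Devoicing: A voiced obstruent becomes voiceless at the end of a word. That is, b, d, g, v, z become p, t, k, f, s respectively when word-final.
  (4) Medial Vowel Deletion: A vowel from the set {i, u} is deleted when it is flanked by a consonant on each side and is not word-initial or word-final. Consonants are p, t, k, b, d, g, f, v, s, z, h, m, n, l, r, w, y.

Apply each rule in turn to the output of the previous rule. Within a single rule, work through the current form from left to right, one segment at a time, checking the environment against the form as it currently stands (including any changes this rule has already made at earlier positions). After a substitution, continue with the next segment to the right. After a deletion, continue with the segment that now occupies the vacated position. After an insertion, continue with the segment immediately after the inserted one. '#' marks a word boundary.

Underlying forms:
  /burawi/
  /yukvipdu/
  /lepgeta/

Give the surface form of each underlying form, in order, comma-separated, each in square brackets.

/burawi/:
  (1) Velar Fronting: no change — [burawi]
  (2) Regressive Voicing Assimilation: no change — [burawi]
  (3) Word-Final Devoicing: no change — [burawi]
  (4) Medial Vowel Deletion: [burawi] → [brawi]
/yukvipdu/:
  (1) Velar Fronting: no change — [yukvipdu]
  (2) Regressive Voicing Assimilation: [yukvipdu] → [yugvibdu]
  (3) Word-Final Devoicing: no change — [yugvibdu]
  (4) Medial Vowel Deletion: [yugvibdu] → [ygvbdu]
/lepgeta/:
  (1) Velar Fronting: [lepgeta] → [lepzeta]
  (2) Regressive Voicing Assimilation: [lepzeta] → [lebzeta]
  (3) Word-Final Devoicing: no change — [lebzeta]
  (4) Medial Vowel Deletion: no change — [lebzeta]

[brawi], [ygvbdu], [lebzeta]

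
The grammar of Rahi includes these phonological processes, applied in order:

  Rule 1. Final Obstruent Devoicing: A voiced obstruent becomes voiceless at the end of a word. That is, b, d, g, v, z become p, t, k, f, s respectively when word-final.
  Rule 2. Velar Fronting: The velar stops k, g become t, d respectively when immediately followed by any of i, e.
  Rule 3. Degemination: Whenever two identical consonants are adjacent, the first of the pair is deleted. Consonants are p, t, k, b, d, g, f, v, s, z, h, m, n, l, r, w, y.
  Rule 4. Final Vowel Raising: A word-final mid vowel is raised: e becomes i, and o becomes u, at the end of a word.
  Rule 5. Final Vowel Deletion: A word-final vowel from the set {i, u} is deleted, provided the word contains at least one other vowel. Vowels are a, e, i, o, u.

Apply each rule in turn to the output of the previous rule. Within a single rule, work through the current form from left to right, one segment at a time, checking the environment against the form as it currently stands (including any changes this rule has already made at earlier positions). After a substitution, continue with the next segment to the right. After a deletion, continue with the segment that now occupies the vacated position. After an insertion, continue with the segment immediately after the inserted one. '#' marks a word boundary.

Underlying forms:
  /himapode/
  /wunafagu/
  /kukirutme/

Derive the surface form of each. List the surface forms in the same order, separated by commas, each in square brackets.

[himapod], [wunafag], [kutirutm]

/himapode/:
  Rule 1 Final Obstruent Devoicing: no change — [himapode]
  Rule 2 Velar Fronting: no change — [himapode]
  Rule 3 Degemination: no change — [himapode]
  Rule 4 Final Vowel Raising: [himapode] → [himapodi]
  Rule 5 Final Vowel Deletion: [himapodi] → [himapod]
/wunafagu/:
  Rule 1 Final Obstruent Devoicing: no change — [wunafagu]
  Rule 2 Velar Fronting: no change — [wunafagu]
  Rule 3 Degemination: no change — [wunafagu]
  Rule 4 Final Vowel Raising: no change — [wunafagu]
  Rule 5 Final Vowel Deletion: [wunafagu] → [wunafag]
/kukirutme/:
  Rule 1 Final Obstruent Devoicing: no change — [kukirutme]
  Rule 2 Velar Fronting: [kukirutme] → [kutirutme]
  Rule 3 Degemination: no change — [kutirutme]
  Rule 4 Final Vowel Raising: [kutirutme] → [kutirutmi]
  Rule 5 Final Vowel Deletion: [kutirutmi] → [kutirutm]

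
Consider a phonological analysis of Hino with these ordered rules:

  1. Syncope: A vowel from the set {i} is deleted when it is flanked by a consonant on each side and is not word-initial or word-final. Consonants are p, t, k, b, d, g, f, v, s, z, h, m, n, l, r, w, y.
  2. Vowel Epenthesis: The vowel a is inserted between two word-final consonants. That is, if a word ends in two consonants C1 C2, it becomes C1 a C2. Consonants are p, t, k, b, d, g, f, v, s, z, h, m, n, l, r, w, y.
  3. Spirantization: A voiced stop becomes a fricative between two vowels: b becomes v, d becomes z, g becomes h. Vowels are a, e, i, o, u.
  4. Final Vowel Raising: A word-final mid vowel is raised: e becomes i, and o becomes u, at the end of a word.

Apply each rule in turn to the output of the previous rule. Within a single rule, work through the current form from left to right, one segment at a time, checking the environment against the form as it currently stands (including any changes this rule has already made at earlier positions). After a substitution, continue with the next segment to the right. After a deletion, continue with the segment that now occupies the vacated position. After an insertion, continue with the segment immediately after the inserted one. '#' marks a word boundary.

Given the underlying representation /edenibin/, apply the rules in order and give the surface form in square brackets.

1 Syncope: [edenibin] → [edenbn]
2 Vowel Epenthesis: [edenbn] → [edenban]
3 Spirantization: [edenban] → [ezenban]
4 Final Vowel Raising: no change — [ezenban]

[ezenban]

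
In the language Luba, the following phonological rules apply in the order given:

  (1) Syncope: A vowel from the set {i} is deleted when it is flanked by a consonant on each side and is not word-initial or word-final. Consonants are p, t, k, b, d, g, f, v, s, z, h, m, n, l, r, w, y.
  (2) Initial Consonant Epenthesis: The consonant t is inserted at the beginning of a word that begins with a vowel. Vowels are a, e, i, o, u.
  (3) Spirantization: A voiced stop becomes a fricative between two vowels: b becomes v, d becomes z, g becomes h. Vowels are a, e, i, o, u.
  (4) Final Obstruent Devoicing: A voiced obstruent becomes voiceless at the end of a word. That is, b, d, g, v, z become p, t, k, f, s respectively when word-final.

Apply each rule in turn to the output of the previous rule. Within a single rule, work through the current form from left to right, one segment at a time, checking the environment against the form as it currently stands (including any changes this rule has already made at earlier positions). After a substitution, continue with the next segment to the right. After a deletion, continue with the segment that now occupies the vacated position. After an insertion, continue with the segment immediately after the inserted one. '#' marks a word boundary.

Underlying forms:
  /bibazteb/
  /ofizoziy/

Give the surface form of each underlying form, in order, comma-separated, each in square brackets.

/bibazteb/:
  (1) Syncope: [bibazteb] → [bbazteb]
  (2) Initial Consonant Epenthesis: no change — [bbazteb]
  (3) Spirantization: no change — [bbazteb]
  (4) Final Obstruent Devoicing: [bbazteb] → [bbaztep]
/ofizoziy/:
  (1) Syncope: [ofizoziy] → [ofzozy]
  (2) Initial Consonant Epenthesis: [ofzozy] → [tofzozy]
  (3) Spirantization: no change — [tofzozy]
  (4) Final Obstruent Devoicing: no change — [tofzozy]

[bbaztep], [tofzozy]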